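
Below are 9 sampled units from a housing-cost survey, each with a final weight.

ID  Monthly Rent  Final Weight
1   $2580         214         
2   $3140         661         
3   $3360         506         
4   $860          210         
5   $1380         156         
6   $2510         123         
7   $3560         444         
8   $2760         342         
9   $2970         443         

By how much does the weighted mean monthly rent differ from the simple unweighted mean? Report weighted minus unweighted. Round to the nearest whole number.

294

Unweighted sum = 2580 + 3140 + 3360 + 860 + 1380 + 2510 + 3560 + 2760 + 2970 = 23120
Unweighted mean = 23120 / 9 = 2568.8889
Weighted sum = 8872700
Sum of weights = 3099
Weighted mean = 8872700 / 3099 = 2863.0849
Difference (weighted minus unweighted) = 294.19598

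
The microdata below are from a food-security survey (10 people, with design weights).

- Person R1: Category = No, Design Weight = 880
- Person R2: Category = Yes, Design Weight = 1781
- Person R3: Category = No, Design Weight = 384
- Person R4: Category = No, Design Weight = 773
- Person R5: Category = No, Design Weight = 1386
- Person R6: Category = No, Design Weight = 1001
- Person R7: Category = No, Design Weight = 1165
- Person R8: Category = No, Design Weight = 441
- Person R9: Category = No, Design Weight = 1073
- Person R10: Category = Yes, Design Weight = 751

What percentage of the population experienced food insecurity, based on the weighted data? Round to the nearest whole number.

Sum of weights for 'Yes' = 1781 + 751 = 2532
Total weight = 880 + 1781 + 384 + 773 + 1386 + 1001 + 1165 + 441 + 1073 + 751 = 9635
Weighted proportion = 2532 / 9635 = 0.2627919 → 26.27919%

26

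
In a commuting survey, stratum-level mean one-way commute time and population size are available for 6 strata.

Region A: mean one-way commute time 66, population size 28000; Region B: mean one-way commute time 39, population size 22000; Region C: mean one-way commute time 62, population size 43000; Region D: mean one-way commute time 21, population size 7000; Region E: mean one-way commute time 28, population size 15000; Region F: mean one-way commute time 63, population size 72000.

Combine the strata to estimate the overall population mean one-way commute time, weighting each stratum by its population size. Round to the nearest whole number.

Σ Nₕ·x̄ₕ = 66×28000 + 39×22000 + 62×43000 + 21×7000 + 28×15000 + 63×72000
  = 10475000
Σ Nₕ = 28000 + 22000 + 43000 + 7000 + 15000 + 72000 = 187000
Overall mean = 10475000 / 187000 = 56.016043

56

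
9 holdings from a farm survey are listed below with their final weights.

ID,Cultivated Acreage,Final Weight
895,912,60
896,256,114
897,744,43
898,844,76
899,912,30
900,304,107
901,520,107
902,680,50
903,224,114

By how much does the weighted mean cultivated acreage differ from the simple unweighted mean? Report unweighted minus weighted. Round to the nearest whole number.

Unweighted sum = 5396
Unweighted mean = 5396 / 9 = 599.55556
Weighted sum = 912×60 + 256×114 + 744×43 + 844×76 + 912×30 + 304×107 + 520×107 + 680×50 + 224×114
  = 54720 + 29184 + 31992 + 64144 + 27360 + 32528 + 55640 + 34000 + 25536 = 355104
Sum of weights = 60 + 114 + 43 + 76 + 30 + 107 + 107 + 50 + 114 = 701
Weighted mean = 355104 / 701 = 506.56776
Difference (unweighted minus weighted) = 92.987795

93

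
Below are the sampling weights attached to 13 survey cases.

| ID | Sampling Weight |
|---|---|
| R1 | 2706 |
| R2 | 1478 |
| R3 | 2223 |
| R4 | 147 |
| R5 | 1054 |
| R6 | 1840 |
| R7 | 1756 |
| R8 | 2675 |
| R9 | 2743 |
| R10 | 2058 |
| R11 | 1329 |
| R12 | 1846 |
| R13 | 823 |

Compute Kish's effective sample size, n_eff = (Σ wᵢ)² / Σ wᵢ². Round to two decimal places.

10.99

Σ wᵢ = 22678
Σ wᵢ² = 46816634
n_eff = 22678² / 46816634 = 514291684 / 46816634 = 10.985234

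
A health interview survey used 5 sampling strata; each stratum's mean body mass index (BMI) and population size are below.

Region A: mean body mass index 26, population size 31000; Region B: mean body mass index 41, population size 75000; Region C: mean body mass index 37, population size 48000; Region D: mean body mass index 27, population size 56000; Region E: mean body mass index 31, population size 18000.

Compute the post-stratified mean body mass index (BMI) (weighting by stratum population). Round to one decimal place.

Σ Nₕ·x̄ₕ = 26×31000 + 41×75000 + 37×48000 + 27×56000 + 31×18000
  = 7727000
Σ Nₕ = 228000
Overall mean = 7727000 / 228000 = 33.890351

33.9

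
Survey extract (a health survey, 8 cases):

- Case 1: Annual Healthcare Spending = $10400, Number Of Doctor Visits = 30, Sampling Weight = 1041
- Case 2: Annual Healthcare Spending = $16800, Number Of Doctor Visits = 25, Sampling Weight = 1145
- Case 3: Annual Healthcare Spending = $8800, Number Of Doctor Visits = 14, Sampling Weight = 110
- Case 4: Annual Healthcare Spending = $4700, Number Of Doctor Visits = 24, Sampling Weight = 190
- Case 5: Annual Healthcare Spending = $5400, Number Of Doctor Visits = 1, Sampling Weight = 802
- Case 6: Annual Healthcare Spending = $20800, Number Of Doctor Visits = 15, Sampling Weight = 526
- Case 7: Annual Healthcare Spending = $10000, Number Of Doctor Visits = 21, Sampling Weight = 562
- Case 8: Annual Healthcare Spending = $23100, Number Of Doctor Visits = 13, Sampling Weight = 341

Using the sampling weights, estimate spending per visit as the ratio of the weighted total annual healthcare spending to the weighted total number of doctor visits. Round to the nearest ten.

670

Σ wᵢ·y = 10400×1041 + 16800×1145 + 8800×110 + 4700×190 + 5400×802 + 20800×526 + 10000×562 + 23100×341
  = 10826400 + 19236000 + 968000 + 893000 + 4330800 + 10940800 + 5620000 + 7877100 = 60692100
Σ wᵢ·x = 30×1041 + 25×1145 + 14×110 + 24×190 + 1×802 + 15×526 + 21×562 + 13×341
  = 31230 + 28625 + 1540 + 4560 + 802 + 7890 + 11802 + 4433 = 90882
Ratio = 60692100 / 90882 = 667.81211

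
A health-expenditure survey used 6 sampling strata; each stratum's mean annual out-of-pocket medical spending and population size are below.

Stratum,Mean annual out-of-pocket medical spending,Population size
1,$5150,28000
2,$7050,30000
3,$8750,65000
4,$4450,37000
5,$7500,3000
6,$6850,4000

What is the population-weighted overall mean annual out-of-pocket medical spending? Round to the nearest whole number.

Σ Nₕ·x̄ₕ = 5150×28000 + 7050×30000 + 8750×65000 + 4450×37000 + 7500×3000 + 6850×4000
  = 1139000000
Σ Nₕ = 28000 + 30000 + 65000 + 37000 + 3000 + 4000 = 167000
Overall mean = 1139000000 / 167000 = 6820.3593

6820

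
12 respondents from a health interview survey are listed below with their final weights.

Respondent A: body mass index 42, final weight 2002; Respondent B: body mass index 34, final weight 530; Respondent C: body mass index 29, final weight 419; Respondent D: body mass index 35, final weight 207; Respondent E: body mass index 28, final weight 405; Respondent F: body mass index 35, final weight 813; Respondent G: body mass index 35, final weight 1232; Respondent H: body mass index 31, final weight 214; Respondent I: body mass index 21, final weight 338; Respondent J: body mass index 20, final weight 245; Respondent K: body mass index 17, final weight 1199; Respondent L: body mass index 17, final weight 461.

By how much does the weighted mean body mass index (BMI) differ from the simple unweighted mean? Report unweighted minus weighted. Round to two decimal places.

Unweighted sum = 42 + 34 + 29 + 35 + 28 + 35 + 35 + 31 + 21 + 20 + 17 + 17 = 344
Unweighted mean = 344 / 12 = 28.666667
Weighted sum = 42×2002 + 34×530 + 29×419 + 35×207 + 28×405 + 35×813 + 35×1232 + 31×214 + 21×338 + 20×245 + 17×1199 + 17×461
  = 84084 + 18020 + 12151 + 7245 + 11340 + 28455 + 43120 + 6634 + 7098 + 4900 + 20383 + 7837 = 251267
Sum of weights = 2002 + 530 + 419 + 207 + 405 + 813 + 1232 + 214 + 338 + 245 + 1199 + 461 = 8065
Weighted mean = 251267 / 8065 = 31.155239
Difference (unweighted minus weighted) = -2.488572

-2.49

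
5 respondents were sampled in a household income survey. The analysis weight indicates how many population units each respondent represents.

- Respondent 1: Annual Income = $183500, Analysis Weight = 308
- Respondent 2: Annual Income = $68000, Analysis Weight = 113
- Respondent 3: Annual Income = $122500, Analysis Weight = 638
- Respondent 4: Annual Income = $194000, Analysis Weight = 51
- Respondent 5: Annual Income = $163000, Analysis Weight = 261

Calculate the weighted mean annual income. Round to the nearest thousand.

142000

Weighted sum = 183500×308 + 68000×113 + 122500×638 + 194000×51 + 163000×261
  = 56518000 + 7684000 + 78155000 + 9894000 + 42543000 = 194794000
Sum of weights = 1371
Weighted mean = 194794000 / 1371 = 142081.69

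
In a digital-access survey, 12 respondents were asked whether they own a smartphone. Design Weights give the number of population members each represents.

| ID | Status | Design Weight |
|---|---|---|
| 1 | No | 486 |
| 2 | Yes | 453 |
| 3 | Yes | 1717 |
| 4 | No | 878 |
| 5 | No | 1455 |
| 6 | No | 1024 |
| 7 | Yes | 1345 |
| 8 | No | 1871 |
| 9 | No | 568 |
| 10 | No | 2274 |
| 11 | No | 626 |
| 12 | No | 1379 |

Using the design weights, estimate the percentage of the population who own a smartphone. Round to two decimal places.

24.97

Sum of weights for 'Yes' = 453 + 1717 + 1345 = 3515
Total weight = 486 + 453 + 1717 + 878 + 1455 + 1024 + 1345 + 1871 + 568 + 2274 + 626 + 1379 = 14076
Weighted proportion = 3515 / 14076 = 0.24971583 → 24.971583%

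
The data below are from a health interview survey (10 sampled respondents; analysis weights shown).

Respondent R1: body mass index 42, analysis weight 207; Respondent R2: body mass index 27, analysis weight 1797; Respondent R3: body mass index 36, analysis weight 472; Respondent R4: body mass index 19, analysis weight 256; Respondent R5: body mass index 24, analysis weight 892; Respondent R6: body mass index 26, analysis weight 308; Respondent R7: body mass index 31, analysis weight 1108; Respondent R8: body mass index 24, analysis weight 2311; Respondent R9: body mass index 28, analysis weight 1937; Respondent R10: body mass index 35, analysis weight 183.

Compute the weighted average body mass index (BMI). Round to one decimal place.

27.3

Weighted sum = 42×207 + 27×1797 + 36×472 + 19×256 + 24×892 + 26×308 + 31×1108 + 24×2311 + 28×1937 + 35×183
  = 8694 + 48519 + 16992 + 4864 + 21408 + 8008 + 34348 + 55464 + 54236 + 6405 = 258938
Sum of weights = 207 + 1797 + 472 + 256 + 892 + 308 + 1108 + 2311 + 1937 + 183 = 9471
Weighted mean = 258938 / 9471 = 27.340091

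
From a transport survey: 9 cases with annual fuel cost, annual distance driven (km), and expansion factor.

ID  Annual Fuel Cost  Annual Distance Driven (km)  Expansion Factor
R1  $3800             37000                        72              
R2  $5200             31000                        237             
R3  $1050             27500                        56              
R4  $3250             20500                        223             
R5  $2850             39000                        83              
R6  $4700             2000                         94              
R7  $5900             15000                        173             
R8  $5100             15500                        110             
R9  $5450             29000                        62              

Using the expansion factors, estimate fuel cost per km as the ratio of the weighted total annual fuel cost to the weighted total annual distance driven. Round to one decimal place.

Σ wᵢ·y = 3800×72 + 5200×237 + 1050×56 + 3250×223 + 2850×83 + 4700×94 + 5900×173 + 5100×110 + 5450×62
  = 273600 + 1232400 + 58800 + 724750 + 236550 + 441800 + 1020700 + 561000 + 337900 = 4887500
Σ wᵢ·x = 37000×72 + 31000×237 + 27500×56 + 20500×223 + 39000×83 + 2000×94 + 15000×173 + 15500×110 + 29000×62
  = 2664000 + 7347000 + 1540000 + 4571500 + 3237000 + 188000 + 2595000 + 1705000 + 1798000 = 25645500
Ratio = 4887500 / 25645500 = 0.19057924

0.2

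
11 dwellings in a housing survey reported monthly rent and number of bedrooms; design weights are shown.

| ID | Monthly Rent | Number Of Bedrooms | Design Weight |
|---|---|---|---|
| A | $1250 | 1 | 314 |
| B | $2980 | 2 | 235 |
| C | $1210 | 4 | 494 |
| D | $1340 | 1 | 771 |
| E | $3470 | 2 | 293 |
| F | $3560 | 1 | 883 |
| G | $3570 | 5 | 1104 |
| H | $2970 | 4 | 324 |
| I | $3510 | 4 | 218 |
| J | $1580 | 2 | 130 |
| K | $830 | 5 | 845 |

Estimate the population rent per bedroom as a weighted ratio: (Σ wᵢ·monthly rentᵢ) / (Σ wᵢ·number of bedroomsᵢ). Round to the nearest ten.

780

Σ wᵢ·y = 1250×314 + 2980×235 + 1210×494 + 1340×771 + 3470×293 + 3560×883 + 3570×1104 + 2970×324 + 3510×218 + 1580×130 + 830×845
  = 13459360
Σ wᵢ·x = 1×314 + 2×235 + 4×494 + 1×771 + 2×293 + 1×883 + 5×1104 + 4×324 + 4×218 + 2×130 + 5×845
  = 17173
Ratio = 13459360 / 17173 = 783.75124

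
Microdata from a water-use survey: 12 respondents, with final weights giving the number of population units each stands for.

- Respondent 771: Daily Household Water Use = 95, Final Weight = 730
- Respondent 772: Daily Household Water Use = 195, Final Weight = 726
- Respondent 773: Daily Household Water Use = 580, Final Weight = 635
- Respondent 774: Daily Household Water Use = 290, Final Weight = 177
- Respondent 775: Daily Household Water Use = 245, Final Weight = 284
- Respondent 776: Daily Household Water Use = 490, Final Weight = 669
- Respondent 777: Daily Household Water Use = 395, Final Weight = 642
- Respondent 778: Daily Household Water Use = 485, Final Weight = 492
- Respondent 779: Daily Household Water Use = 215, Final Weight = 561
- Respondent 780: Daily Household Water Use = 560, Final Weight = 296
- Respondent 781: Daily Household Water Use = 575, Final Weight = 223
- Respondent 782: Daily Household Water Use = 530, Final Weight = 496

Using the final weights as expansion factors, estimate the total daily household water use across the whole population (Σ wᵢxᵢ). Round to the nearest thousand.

2198000

Weighted total = 95×730 + 195×726 + 580×635 + 290×177 + 245×284 + 490×669 + 395×642 + 485×492 + 215×561 + 560×296 + 575×223 + 530×496
  = 69350 + 141570 + 368300 + 51330 + 69580 + 327810 + 253590 + 238620 + 120615 + 165760 + 128225 + 262880 = 2197630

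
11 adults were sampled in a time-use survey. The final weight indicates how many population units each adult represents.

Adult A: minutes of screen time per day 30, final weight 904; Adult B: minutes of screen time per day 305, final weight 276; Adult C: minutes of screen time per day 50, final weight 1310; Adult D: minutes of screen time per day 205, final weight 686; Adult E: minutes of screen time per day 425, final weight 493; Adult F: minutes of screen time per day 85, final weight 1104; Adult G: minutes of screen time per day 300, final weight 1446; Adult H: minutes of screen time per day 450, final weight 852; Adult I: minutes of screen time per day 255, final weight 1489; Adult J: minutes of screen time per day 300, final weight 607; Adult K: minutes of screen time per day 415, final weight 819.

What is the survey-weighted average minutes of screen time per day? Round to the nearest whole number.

Weighted sum = 30×904 + 305×276 + 50×1310 + 205×686 + 425×493 + 85×1104 + 300×1446 + 450×852 + 255×1489 + 300×607 + 415×819
  = 27120 + 84180 + 65500 + 140630 + 209525 + 93840 + 433800 + 383400 + 379695 + 182100 + 339885 = 2339675
Sum of weights = 904 + 276 + 1310 + 686 + 493 + 1104 + 1446 + 852 + 1489 + 607 + 819 = 9986
Weighted mean = 2339675 / 9986 = 234.29551

234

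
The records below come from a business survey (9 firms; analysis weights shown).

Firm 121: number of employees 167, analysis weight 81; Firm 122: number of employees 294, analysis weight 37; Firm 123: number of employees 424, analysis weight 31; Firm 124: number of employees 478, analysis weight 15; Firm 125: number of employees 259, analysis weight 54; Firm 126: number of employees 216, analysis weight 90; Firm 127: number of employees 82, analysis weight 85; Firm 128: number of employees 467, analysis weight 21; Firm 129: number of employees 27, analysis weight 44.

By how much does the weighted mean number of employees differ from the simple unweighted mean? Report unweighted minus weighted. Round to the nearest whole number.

58

Unweighted sum = 167 + 294 + 424 + 478 + 259 + 216 + 82 + 467 + 27 = 2414
Unweighted mean = 2414 / 9 = 268.22222
Weighted sum = 167×81 + 294×37 + 424×31 + 478×15 + 259×54 + 216×90 + 82×85 + 467×21 + 27×44
  = 13527 + 10878 + 13144 + 7170 + 13986 + 19440 + 6970 + 9807 + 1188 = 96110
Sum of weights = 81 + 37 + 31 + 15 + 54 + 90 + 85 + 21 + 44 = 458
Weighted mean = 96110 / 458 = 209.84716
Difference (unweighted minus weighted) = 58.375061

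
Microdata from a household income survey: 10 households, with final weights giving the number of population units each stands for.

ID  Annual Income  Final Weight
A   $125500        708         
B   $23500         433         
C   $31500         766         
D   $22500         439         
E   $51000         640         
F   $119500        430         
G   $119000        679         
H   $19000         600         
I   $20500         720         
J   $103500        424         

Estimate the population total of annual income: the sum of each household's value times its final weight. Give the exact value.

Weighted total = 125500×708 + 23500×433 + 31500×766 + 22500×439 + 51000×640 + 119500×430 + 119000×679 + 19000×600 + 20500×720 + 103500×424
  = 88854000 + 10175500 + 24129000 + 9877500 + 32640000 + 51385000 + 80801000 + 11400000 + 14760000 + 43884000 = 367906000

367906000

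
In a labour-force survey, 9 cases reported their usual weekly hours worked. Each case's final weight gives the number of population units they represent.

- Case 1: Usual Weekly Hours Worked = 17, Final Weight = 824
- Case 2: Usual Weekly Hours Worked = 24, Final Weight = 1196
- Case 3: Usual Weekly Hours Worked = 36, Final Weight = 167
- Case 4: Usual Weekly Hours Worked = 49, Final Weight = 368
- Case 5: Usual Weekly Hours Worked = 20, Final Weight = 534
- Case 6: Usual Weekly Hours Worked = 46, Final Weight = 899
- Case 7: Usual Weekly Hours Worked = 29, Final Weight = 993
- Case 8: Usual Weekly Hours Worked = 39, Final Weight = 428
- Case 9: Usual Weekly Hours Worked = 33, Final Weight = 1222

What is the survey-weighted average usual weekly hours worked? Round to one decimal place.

Weighted sum = 17×824 + 24×1196 + 36×167 + 49×368 + 20×534 + 46×899 + 29×993 + 39×428 + 33×1222
  = 14008 + 28704 + 6012 + 18032 + 10680 + 41354 + 28797 + 16692 + 40326 = 204605
Sum of weights = 824 + 1196 + 167 + 368 + 534 + 899 + 993 + 428 + 1222 = 6631
Weighted mean = 204605 / 6631 = 30.855829

30.9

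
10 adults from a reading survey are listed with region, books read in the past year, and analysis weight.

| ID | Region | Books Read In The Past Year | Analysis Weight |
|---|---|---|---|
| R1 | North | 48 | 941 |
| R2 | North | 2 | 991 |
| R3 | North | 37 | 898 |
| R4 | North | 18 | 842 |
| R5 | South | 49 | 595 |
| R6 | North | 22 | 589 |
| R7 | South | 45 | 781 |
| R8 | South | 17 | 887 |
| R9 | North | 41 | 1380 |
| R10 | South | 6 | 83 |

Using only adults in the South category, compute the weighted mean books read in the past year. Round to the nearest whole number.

South rows: R5, R7, R8, R10
Weighted sum = 49×595 + 45×781 + 17×887 + 6×83
  = 29155 + 35145 + 15079 + 498 = 79877
Sum of weights = 2346
Weighted mean = 79877 / 2346 = 34.048167

34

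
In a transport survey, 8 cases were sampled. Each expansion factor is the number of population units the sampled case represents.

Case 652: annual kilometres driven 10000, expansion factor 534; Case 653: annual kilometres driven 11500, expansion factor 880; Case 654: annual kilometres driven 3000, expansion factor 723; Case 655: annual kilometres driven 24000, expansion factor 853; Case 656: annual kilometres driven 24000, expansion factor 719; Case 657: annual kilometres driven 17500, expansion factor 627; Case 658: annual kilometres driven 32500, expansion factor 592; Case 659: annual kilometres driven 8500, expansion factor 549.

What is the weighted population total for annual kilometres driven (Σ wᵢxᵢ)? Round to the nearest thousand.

Weighted total = 90236000

90236000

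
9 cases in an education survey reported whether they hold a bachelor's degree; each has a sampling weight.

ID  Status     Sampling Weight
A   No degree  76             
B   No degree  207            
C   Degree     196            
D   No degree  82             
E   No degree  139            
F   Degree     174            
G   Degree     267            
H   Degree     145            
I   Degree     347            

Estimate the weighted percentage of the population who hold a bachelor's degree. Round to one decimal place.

69.1

Sum of weights for 'Degree' = 196 + 174 + 267 + 145 + 347 = 1129
Total weight = 1633
Weighted proportion = 1129 / 1633 = 0.69136558 → 69.136558%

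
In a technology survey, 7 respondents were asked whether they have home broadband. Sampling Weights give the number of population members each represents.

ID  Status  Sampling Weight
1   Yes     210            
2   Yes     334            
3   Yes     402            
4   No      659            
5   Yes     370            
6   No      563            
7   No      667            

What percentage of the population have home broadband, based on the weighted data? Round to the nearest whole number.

41

Sum of weights for 'Yes' = 210 + 334 + 402 + 370 = 1316
Total weight = 210 + 334 + 402 + 659 + 370 + 563 + 667 = 3205
Weighted proportion = 1316 / 3205 = 0.41060842 → 41.060842%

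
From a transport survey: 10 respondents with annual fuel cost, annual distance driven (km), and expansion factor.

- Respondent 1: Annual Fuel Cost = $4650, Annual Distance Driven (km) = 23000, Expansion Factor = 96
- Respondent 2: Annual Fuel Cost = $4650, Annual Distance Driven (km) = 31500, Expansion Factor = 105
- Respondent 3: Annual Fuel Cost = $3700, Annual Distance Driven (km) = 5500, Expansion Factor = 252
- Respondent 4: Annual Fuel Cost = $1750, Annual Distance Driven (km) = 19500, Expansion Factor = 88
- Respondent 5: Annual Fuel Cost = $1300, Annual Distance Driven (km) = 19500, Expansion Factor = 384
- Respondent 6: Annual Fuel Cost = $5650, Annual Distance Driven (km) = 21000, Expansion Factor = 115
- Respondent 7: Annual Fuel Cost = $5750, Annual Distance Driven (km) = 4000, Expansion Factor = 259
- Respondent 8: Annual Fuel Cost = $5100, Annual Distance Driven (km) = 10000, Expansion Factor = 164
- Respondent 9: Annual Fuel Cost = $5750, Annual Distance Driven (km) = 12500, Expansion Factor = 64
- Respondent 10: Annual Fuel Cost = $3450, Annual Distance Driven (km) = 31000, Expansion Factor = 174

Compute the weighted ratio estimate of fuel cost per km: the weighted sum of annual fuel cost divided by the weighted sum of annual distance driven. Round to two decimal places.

Σ wᵢ·y = 4650×96 + 4650×105 + 3700×252 + 1750×88 + 1300×384 + 5650×115 + 5750×259 + 5100×164 + 5750×64 + 3450×174
  = 446400 + 488250 + 932400 + 154000 + 499200 + 649750 + 1489250 + 836400 + 368000 + 600300 = 6463950
Σ wᵢ·x = 23000×96 + 31500×105 + 5500×252 + 19500×88 + 19500×384 + 21000×115 + 4000×259 + 10000×164 + 12500×64 + 31000×174
  = 2208000 + 3307500 + 1386000 + 1716000 + 7488000 + 2415000 + 1036000 + 1640000 + 800000 + 5394000 = 27390500
Ratio = 6463950 / 27390500 = 0.23599241

0.24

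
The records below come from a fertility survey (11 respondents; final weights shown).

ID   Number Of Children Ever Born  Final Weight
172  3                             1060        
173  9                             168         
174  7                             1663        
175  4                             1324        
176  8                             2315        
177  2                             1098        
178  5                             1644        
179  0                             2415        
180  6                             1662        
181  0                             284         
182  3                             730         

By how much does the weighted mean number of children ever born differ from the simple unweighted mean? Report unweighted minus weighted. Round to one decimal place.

-0.1

Unweighted sum = 3 + 9 + 7 + 4 + 8 + 2 + 5 + 0 + 6 + 0 + 3 = 47
Unweighted mean = 47 / 11 = 4.2727273
Weighted sum = 62727
Sum of weights = 1060 + 168 + 1663 + 1324 + 2315 + 1098 + 1644 + 2415 + 1662 + 284 + 730 = 14363
Weighted mean = 62727 / 14363 = 4.3672631
Difference (unweighted minus weighted) = -0.094535834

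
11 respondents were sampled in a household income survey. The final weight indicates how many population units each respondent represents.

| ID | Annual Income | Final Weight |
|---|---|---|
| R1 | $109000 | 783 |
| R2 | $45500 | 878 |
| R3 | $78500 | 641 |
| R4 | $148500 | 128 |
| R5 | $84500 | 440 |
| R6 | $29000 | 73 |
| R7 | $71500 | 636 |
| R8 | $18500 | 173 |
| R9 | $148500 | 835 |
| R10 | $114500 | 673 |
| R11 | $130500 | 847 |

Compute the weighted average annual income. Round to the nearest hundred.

Weighted sum = 109000×783 + 45500×878 + 78500×641 + 148500×128 + 84500×440 + 29000×73 + 71500×636 + 18500×173 + 148500×835 + 114500×673 + 130500×847
  = 85347000 + 39949000 + 50318500 + 19008000 + 37180000 + 2117000 + 45474000 + 3200500 + 123997500 + 77058500 + 110533500 = 594183500
Sum of weights = 783 + 878 + 641 + 128 + 440 + 73 + 636 + 173 + 835 + 673 + 847 = 6107
Weighted mean = 594183500 / 6107 = 97295.481

97300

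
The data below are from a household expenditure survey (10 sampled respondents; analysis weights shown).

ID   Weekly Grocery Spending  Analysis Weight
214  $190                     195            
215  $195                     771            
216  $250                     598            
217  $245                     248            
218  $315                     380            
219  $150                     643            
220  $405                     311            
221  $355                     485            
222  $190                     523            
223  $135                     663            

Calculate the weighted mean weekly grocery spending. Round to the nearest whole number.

Weighted sum = 1100810
Sum of weights = 4817
Weighted mean = 1100810 / 4817 = 228.52605

229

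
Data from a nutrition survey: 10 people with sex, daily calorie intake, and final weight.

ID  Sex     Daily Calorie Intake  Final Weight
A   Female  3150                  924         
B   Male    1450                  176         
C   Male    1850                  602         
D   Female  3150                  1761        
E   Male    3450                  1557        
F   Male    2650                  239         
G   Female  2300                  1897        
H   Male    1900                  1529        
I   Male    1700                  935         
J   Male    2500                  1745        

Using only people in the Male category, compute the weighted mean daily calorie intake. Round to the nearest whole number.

2393

Male rows: B, C, E, F, H, I, J
Weighted sum = 16231000
Sum of weights = 176 + 602 + 1557 + 239 + 1529 + 935 + 1745 = 6783
Weighted mean = 16231000 / 6783 = 2392.894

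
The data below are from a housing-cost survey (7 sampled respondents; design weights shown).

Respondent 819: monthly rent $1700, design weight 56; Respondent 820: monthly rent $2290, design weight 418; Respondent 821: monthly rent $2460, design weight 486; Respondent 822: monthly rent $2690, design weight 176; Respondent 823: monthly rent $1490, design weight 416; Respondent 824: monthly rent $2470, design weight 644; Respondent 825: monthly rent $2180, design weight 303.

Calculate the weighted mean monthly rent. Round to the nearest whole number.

2238

Weighted sum = 1700×56 + 2290×418 + 2460×486 + 2690×176 + 1490×416 + 2470×644 + 2180×303
  = 95200 + 957220 + 1195560 + 473440 + 619840 + 1590680 + 660540 = 5592480
Sum of weights = 56 + 418 + 486 + 176 + 416 + 644 + 303 = 2499
Weighted mean = 5592480 / 2499 = 2237.8872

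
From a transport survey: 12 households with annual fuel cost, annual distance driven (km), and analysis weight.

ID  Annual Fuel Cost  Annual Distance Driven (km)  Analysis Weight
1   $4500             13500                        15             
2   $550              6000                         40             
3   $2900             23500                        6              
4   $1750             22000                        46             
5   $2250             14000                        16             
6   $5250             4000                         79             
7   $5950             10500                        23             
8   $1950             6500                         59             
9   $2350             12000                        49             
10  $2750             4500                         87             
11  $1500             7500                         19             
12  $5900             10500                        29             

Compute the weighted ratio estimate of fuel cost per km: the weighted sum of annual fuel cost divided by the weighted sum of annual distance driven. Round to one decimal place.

Σ wᵢ·y = 1444050
Σ wᵢ·x = 13500×15 + 6000×40 + 23500×6 + 22000×46 + 14000×16 + 4000×79 + 10500×23 + 6500×59 + 12000×49 + 4500×87 + 7500×19 + 10500×29
  = 202500 + 240000 + 141000 + 1012000 + 224000 + 316000 + 241500 + 383500 + 588000 + 391500 + 142500 + 304500 = 4187000
Ratio = 1444050 / 4187000 = 0.34488894

0.3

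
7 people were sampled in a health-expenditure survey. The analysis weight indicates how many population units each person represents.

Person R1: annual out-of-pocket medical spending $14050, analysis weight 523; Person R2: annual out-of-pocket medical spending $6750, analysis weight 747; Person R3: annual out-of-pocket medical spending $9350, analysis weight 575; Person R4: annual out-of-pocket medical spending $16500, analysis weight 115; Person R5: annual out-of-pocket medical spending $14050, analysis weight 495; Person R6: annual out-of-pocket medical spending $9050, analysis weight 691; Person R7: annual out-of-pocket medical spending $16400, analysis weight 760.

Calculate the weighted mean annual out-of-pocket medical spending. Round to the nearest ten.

Weighted sum = 14050×523 + 6750×747 + 9350×575 + 16500×115 + 14050×495 + 9050×691 + 16400×760
  = 45336450
Sum of weights = 523 + 747 + 575 + 115 + 495 + 691 + 760 = 3906
Weighted mean = 45336450 / 3906 = 11606.874

11610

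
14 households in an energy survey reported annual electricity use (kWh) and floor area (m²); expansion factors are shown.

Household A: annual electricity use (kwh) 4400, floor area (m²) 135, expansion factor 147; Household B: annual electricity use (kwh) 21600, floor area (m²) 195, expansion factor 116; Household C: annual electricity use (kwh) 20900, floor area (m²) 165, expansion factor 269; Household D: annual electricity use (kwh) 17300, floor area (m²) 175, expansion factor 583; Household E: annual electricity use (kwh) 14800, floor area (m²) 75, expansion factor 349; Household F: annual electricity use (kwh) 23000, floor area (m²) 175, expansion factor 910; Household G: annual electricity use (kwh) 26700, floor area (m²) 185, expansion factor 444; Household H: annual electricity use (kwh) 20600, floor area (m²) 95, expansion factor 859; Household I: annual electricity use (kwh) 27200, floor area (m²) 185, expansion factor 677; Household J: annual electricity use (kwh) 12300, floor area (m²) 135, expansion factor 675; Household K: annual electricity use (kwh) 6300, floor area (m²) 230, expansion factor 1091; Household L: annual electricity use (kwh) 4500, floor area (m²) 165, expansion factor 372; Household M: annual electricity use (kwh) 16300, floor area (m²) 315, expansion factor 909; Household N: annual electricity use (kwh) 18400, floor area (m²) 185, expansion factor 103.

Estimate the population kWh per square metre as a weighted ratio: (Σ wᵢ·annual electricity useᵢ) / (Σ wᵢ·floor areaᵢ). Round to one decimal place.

Σ wᵢ·y = 126481900
Σ wᵢ·x = 1372115
Ratio = 126481900 / 1372115 = 92.180247

92.2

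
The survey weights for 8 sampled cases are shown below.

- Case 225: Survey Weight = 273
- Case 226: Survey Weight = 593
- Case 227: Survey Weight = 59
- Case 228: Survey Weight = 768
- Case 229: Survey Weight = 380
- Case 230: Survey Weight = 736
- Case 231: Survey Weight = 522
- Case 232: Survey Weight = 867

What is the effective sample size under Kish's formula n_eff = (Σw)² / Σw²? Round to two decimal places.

6.46

Σ wᵢ = 273 + 593 + 59 + 768 + 380 + 736 + 522 + 867 = 4198
Σ wᵢ² = 74529 + 351649 + 3481 + 589824 + 144400 + 541696 + 272484 + 751689 = 2729752
n_eff = 4198² / 2729752 = 17623204 / 2729752 = 6.4559726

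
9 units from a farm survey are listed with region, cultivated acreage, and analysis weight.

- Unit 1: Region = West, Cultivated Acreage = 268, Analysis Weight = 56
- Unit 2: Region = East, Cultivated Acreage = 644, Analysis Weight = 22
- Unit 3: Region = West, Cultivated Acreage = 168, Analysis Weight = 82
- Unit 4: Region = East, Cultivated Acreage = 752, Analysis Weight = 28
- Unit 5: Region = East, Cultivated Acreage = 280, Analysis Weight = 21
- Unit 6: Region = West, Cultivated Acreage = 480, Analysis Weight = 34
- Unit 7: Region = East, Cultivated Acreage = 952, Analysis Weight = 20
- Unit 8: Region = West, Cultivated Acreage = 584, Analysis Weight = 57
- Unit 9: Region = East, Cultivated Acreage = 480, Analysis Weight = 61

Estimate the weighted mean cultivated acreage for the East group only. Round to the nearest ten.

East rows: 2, 4, 5, 7, 9
Weighted sum = 644×22 + 752×28 + 280×21 + 952×20 + 480×61
  = 14168 + 21056 + 5880 + 19040 + 29280 = 89424
Sum of weights = 22 + 28 + 21 + 20 + 61 = 152
Weighted mean = 89424 / 152 = 588.31579

590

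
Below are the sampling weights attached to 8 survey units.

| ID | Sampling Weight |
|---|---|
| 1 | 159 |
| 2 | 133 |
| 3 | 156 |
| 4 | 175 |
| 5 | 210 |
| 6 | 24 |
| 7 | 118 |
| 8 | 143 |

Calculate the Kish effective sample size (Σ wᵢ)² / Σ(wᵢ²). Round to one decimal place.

Σ wᵢ = 159 + 133 + 156 + 175 + 210 + 24 + 118 + 143 = 1118
Σ wᵢ² = 25281 + 17689 + 24336 + 30625 + 44100 + 576 + 13924 + 20449 = 176980
n_eff = 1118² / 176980 = 1249924 / 176980 = 7.0625155

7.1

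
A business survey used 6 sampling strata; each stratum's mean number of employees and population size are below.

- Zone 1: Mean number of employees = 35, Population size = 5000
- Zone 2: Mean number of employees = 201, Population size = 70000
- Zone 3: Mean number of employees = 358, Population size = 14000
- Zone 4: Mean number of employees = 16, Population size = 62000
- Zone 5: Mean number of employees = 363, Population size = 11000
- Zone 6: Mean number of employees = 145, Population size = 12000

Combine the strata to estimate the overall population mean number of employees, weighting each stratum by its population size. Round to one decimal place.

Σ Nₕ·x̄ₕ = 35×5000 + 201×70000 + 358×14000 + 16×62000 + 363×11000 + 145×12000
  = 175000 + 14070000 + 5012000 + 992000 + 3993000 + 1740000 = 25982000
Σ Nₕ = 5000 + 70000 + 14000 + 62000 + 11000 + 12000 = 174000
Overall mean = 25982000 / 174000 = 149.32184

149.3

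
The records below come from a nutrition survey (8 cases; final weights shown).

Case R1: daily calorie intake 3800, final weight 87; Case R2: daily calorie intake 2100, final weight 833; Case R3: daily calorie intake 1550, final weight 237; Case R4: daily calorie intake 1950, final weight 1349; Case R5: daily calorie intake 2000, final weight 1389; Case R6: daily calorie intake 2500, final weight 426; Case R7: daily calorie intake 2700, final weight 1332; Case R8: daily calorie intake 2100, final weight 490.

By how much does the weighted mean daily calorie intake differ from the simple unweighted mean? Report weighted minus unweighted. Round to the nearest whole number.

Unweighted sum = 3800 + 2100 + 1550 + 1950 + 2000 + 2500 + 2700 + 2100 = 18700
Unweighted mean = 18700 / 8 = 2337.5
Weighted sum = 13546200
Sum of weights = 87 + 833 + 237 + 1349 + 1389 + 426 + 1332 + 490 = 6143
Weighted mean = 13546200 / 6143 = 2205.1441
Difference (weighted minus unweighted) = -132.35593

-132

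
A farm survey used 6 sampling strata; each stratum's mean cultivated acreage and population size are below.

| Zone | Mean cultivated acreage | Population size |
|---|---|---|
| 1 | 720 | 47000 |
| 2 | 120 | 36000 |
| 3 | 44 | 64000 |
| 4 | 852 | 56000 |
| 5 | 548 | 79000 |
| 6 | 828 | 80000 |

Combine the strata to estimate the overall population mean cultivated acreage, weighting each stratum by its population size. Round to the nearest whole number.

548

Σ Nₕ·x̄ₕ = 720×47000 + 120×36000 + 44×64000 + 852×56000 + 548×79000 + 828×80000
  = 198220000
Σ Nₕ = 47000 + 36000 + 64000 + 56000 + 79000 + 80000 = 362000
Overall mean = 198220000 / 362000 = 547.56906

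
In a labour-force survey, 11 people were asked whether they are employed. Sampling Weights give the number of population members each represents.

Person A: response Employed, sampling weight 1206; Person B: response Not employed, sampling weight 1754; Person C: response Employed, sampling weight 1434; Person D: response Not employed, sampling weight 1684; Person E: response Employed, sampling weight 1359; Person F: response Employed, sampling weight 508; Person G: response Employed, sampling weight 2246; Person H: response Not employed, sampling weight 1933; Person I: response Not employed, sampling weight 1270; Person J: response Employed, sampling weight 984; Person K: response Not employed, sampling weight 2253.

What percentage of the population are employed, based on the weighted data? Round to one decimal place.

Sum of weights for 'Employed' = 1206 + 1434 + 1359 + 508 + 2246 + 984 = 7737
Total weight = 1206 + 1754 + 1434 + 1684 + 1359 + 508 + 2246 + 1933 + 1270 + 984 + 2253 = 16631
Weighted proportion = 7737 / 16631 = 0.46521556 → 46.521556%

46.5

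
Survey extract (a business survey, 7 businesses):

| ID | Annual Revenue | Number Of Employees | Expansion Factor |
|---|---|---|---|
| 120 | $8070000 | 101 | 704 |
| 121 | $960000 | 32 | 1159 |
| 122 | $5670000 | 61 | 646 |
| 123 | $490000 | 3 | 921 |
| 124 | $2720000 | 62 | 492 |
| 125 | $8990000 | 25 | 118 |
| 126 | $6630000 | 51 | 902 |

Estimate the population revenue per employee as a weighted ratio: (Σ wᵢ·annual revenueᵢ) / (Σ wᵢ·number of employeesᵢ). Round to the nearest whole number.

83925

Σ wᵢ·y = 8070000×704 + 960000×1159 + 5670000×646 + 490000×921 + 2720000×492 + 8990000×118 + 6630000×902
  = 5681280000 + 1112640000 + 3662820000 + 451290000 + 1338240000 + 1060820000 + 5980260000 = 19287350000
Σ wᵢ·x = 101×704 + 32×1159 + 61×646 + 3×921 + 62×492 + 25×118 + 51×902
  = 229817
Ratio = 19287350000 / 229817 = 83924.818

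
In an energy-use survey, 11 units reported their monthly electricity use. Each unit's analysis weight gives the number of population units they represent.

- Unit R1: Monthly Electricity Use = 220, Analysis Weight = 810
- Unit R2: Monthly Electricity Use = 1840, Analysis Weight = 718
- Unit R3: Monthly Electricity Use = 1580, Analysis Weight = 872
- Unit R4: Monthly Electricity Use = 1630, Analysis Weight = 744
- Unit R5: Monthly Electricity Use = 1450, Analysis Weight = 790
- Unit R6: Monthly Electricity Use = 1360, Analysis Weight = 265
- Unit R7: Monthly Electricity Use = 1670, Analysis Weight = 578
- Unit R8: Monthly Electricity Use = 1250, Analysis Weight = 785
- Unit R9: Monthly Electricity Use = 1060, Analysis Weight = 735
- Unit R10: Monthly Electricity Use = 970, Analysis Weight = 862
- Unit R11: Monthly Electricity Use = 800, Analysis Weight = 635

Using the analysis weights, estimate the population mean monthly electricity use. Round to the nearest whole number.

1240

Weighted sum = 220×810 + 1840×718 + 1580×872 + 1630×744 + 1450×790 + 1360×265 + 1670×578 + 1250×785 + 1060×735 + 970×862 + 800×635
  = 178200 + 1321120 + 1377760 + 1212720 + 1145500 + 360400 + 965260 + 981250 + 779100 + 836140 + 508000 = 9665450
Sum of weights = 810 + 718 + 872 + 744 + 790 + 265 + 578 + 785 + 735 + 862 + 635 = 7794
Weighted mean = 9665450 / 7794 = 1240.1142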